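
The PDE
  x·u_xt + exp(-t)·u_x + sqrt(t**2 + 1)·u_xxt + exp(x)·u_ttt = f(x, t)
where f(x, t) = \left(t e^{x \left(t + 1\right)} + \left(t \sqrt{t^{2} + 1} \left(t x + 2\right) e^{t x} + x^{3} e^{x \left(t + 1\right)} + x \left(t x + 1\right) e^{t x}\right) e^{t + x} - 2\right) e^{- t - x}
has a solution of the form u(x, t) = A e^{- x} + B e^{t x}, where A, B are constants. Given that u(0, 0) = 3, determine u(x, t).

Substitute the ansatz u = A e^{- x} + B e^{t x} into the left-hand side.
Derivatives of the ansatz:
  u_xt = B t x e^{t x} + B e^{t x}
  u_x = - A e^{- x} + B t e^{t x}
  u_xxt = B t^{2} x e^{t x} + 2 B t e^{t x}
  u_ttt = B x^{3} e^{t x}
Term by term:
  x·u_xt = B t x^{2} e^{t x} + B x e^{t x}
  exp(-t)·u_x = - A e^{- t} e^{- x} + B t e^{- t} e^{t x}
  sqrt(t**2 + 1)·u_xxt = B t^{2} x \sqrt{t^{2} + 1} e^{t x} + 2 B t \sqrt{t^{2} + 1} e^{t x}
  exp(x)·u_ttt = B x^{3} e^{x} e^{t x}
So the left-hand side equals
  - A e^{- t} e^{- x} + B t^{2} x \sqrt{t^{2} + 1} e^{t x} + B t x^{2} e^{t x} + 2 B t \sqrt{t^{2} + 1} e^{t x} + B t e^{- t} e^{t x} + B x^{3} e^{x} e^{t x} + B x e^{t x}
This must equal f(x, t) identically; expanded, f = t^{2} x \sqrt{t^{2} + 1} e^{t x} + t x^{2} e^{t x} + 2 t \sqrt{t^{2} + 1} e^{t x} + t e^{- t} e^{t x} + x^{3} e^{x} e^{t x} + x e^{t x} - 2 e^{- t} e^{- x}.
Matching coefficients of the independent functions:
  [x e^{t x}, t x^{2} e^{t x}, t e^{- t} e^{t x}, x^{3} e^{x} e^{t x}, …]:  B = 1
  [e^{- t} e^{- x}]:  - A = -2
  [t \sqrt{t^{2} + 1} e^{t x}]:  2 B = 2
Solving: A = 2, B = 1.
Check against the point condition:
  u(0, 0) = 3  ⟹  A + B = 3  ✓
Hence u(x, t) = e^{t x} + 2 e^{- x}.

Answer: u(x, t) = e^{t x} + 2 e^{- x}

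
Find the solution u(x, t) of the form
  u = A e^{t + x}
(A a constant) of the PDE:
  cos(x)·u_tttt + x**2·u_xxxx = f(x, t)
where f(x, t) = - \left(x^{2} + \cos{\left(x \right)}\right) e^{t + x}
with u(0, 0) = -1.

Substitute the ansatz u = A e^{t + x} into the left-hand side.
Derivatives of the ansatz:
  u_tttt = A e^{t} e^{x}
  u_xxxx = A e^{t} e^{x}
Term by term:
  cos(x)·u_tttt = A e^{t} e^{x} \cos{\left(x \right)}
  x**2·u_xxxx = A x^{2} e^{t} e^{x}
So the left-hand side equals
  A x^{2} e^{t} e^{x} + A e^{t} e^{x} \cos{\left(x \right)}
This must equal f(x, t) identically; expanded, f = - x^{2} e^{t} e^{x} - e^{t} e^{x} \cos{\left(x \right)}.
Matching coefficients of the independent functions:
  [x^{2} e^{t} e^{x}, e^{t} e^{x} \cos{\left(x \right)}]:  A = -1
Solving: A = -1.
Check against the point condition:
  u(0, 0) = -1  ⟹  A = -1  ✓
Hence u(x, t) = - e^{t + x}.

Answer: u(x, t) = - e^{t + x}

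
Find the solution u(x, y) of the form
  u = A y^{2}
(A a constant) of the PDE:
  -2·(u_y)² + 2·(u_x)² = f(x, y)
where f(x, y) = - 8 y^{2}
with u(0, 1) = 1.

Substitute the ansatz u = A y^{2} into the left-hand side.
Derivatives of the ansatz:
  u_y = 2 A y
  u_x = 0
Term by term:
  -2·(u_y)² = - 8 A^{2} y^{2}
  2·(u_x)² = 0
So the left-hand side equals
  - 8 A^{2} y^{2}
This must equal f(x, y) = - 8 y^{2} identically.
Matching coefficients of the independent functions:
  [y^{2}]:  - 8 A^{2} = -8
These equations allow (A) = (-1) or (1).
Impose the point condition(s):
  u(0, 1) = 1  ⟹  A = 1
Only A = 1 satisfies everything.
Hence u(x, y) = y^{2}.

Answer: u(x, y) = y^{2}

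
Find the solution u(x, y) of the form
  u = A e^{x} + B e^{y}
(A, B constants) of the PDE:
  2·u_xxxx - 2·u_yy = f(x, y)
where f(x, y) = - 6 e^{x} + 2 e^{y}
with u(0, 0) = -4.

Substitute the ansatz u = A e^{x} + B e^{y} into the left-hand side.
Derivatives of the ansatz:
  u_xxxx = A e^{x}
  u_yy = B e^{y}
Term by term:
  2·u_xxxx = 2 A e^{x}
  -2·u_yy = - 2 B e^{y}
So the left-hand side equals
  2 A e^{x} - 2 B e^{y}
This must equal f(x, y) = - 6 e^{x} + 2 e^{y} identically.
Matching coefficients of the independent functions:
  [e^{x}]:  2 A = -6
  [e^{y}]:  - 2 B = 2
Solving: A = -3, B = -1.
Check against the point condition:
  u(0, 0) = -4  ⟹  A + B = -4  ✓
Hence u(x, y) = - 3 e^{x} - e^{y}.

Answer: u(x, y) = - 3 e^{x} - e^{y}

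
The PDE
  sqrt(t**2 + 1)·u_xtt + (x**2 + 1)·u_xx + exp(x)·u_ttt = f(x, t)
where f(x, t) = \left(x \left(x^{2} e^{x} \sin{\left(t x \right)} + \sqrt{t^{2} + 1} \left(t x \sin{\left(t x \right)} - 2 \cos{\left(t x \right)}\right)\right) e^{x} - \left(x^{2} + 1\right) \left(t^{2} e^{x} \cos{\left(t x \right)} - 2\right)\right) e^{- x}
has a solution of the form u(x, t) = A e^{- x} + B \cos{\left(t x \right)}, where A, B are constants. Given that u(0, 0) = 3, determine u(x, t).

Answer: u(x, t) = \cos{\left(t x \right)} + 2 e^{- x}

Derivation:
Substitute the ansatz u = A e^{- x} + B \cos{\left(t x \right)} into the left-hand side.
Derivatives of the ansatz:
  u_xtt = B t x^{2} \sin{\left(t x \right)} - 2 B x \cos{\left(t x \right)}
  u_xx = A e^{- x} - B t^{2} \cos{\left(t x \right)}
  u_ttt = B x^{3} \sin{\left(t x \right)}
Term by term:
  sqrt(t**2 + 1)·u_xtt = B t x^{2} \sqrt{t^{2} + 1} \sin{\left(t x \right)} - 2 B x \sqrt{t^{2} + 1} \cos{\left(t x \right)}
  (x**2 + 1)·u_xx = A x^{2} e^{- x} + A e^{- x} - B t^{2} x^{2} \cos{\left(t x \right)} - B t^{2} \cos{\left(t x \right)}
  exp(x)·u_ttt = B x^{3} e^{x} \sin{\left(t x \right)}
So the left-hand side equals
  A x^{2} e^{- x} + A e^{- x} - B t^{2} x^{2} \cos{\left(t x \right)} - B t^{2} \cos{\left(t x \right)} + B t x^{2} \sqrt{t^{2} + 1} \sin{\left(t x \right)} + B x^{3} e^{x} \sin{\left(t x \right)} - 2 B x \sqrt{t^{2} + 1} \cos{\left(t x \right)}
This must equal f(x, t) identically; expanded, f = - t^{2} x^{2} \cos{\left(t x \right)} - t^{2} \cos{\left(t x \right)} + t x^{2} \sqrt{t^{2} + 1} \sin{\left(t x \right)} + x^{3} e^{x} \sin{\left(t x \right)} + 2 x^{2} e^{- x} - 2 x \sqrt{t^{2} + 1} \cos{\left(t x \right)} + 2 e^{- x}.
Matching coefficients of the independent functions:
  [t^{2} \cos{\left(t x \right)}, t^{2} x^{2} \cos{\left(t x \right)}]:  - B = -1
  [x^{2} e^{- x}, e^{- x}]:  A = 2
  [x \sqrt{t^{2} + 1} \cos{\left(t x \right)}]:  - 2 B = -2
  [x^{3} e^{x} \sin{\left(t x \right)}, t x^{2} \sqrt{t^{2} + 1} \sin{\left(t x \right)}]:  B = 1
Solving: A = 2, B = 1.
Check against the point condition:
  u(0, 0) = 3  ⟹  A + B = 3  ✓
Hence u(x, t) = \cos{\left(t x \right)} + 2 e^{- x}.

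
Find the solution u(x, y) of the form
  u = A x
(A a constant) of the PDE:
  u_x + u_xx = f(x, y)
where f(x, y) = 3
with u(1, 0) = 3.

Substitute the ansatz u = A x into the left-hand side.
Derivatives of the ansatz:
  u_x = A
  u_xx = 0
Term by term:
  u_x = A
  u_xx = 0
So the left-hand side equals
  A
This must equal f(x, y) = 3 identically.
Matching coefficients of the independent functions:
  [constant term]:  A = 3
Solving: A = 3.
Check against the point condition:
  u(1, 0) = 3  ⟹  A = 3  ✓
Hence u(x, y) = 3 x.

Answer: u(x, y) = 3 x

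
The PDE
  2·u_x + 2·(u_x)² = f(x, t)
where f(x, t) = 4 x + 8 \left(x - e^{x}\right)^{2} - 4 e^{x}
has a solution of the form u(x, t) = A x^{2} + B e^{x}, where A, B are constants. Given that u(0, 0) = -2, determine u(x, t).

Substitute the ansatz u = A x^{2} + B e^{x} into the left-hand side.
Derivatives of the ansatz:
  u_x = 2 A x + B e^{x}
Term by term:
  2·u_x = 4 A x + 2 B e^{x}
  2·(u_x)² = 8 A^{2} x^{2} + 8 A B x e^{x} + 2 B^{2} e^{2 x}
So the left-hand side equals
  8 A^{2} x^{2} + 8 A B x e^{x} + 4 A x + 2 B^{2} e^{2 x} + 2 B e^{x}
This must equal f(x, t) identically; expanded, f = 8 x^{2} - 16 x e^{x} + 4 x + 8 e^{2 x} - 4 e^{x}.
Matching coefficients of the independent functions:
  [x]:  4 A = 4
  [x^{2}]:  8 A^{2} = 8
  [x e^{x}]:  8 A B = -16
  [e^{x}]:  2 B = -4
  [e^{2 x}]:  2 B^{2} = 8
Solving: A = 1, B = -2.
Check against the point condition:
  u(0, 0) = -2  ⟹  B = -2  ✓
Hence u(x, t) = x^{2} - 2 e^{x}.

Answer: u(x, t) = x^{2} - 2 e^{x}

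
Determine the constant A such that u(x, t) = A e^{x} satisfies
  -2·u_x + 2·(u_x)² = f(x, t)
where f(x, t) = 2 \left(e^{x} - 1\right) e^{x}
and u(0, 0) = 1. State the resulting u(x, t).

Substitute the ansatz u = A e^{x} into the left-hand side.
Derivatives of the ansatz:
  u_x = A e^{x}
Term by term:
  -2·u_x = - 2 A e^{x}
  2·(u_x)² = 2 A^{2} e^{2 x}
So the left-hand side equals
  2 A^{2} e^{2 x} - 2 A e^{x}
This must equal f(x, t) = 2 \left(e^{x} - 1\right) e^{x} identically.
Matching coefficients of the independent functions:
  [e^{x}]:  - 2 A = -2
  [e^{2 x}]:  2 A^{2} = 2
Solving: A = 1.
Check against the point condition:
  u(0, 0) = 1  ⟹  A = 1  ✓
Hence u(x, t) = e^{x}.

Answer: u(x, t) = e^{x}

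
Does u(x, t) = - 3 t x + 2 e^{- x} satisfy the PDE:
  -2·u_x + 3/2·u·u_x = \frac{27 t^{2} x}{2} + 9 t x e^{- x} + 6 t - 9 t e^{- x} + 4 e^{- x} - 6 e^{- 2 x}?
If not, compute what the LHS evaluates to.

Answer: Yes

Derivation:
Evaluate each term of the left-hand side for u = - 3 t x + 2 e^{- x}.
Derivatives:
  u_x = - 3 t - 2 e^{- x}
Terms:
  -2·u_x = 6 t + 4 e^{- x}
  3/2·u·u_x = \frac{3 \left(3 t e^{x} + 2\right) \left(3 t x e^{x} - 2\right) e^{- 2 x}}{2}
Sum: LHS = \frac{27 t^{2} x}{2} + 9 t x e^{- x} + 6 t - 9 t e^{- x} + 4 e^{- x} - 6 e^{- 2 x}
This is exactly the given right-hand side, so u is a solution.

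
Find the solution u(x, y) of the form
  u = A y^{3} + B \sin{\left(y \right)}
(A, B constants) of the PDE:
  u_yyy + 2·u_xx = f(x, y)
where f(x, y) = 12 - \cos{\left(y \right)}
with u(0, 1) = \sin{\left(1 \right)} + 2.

Answer: u(x, y) = 2 y^{3} + \sin{\left(y \right)}

Derivation:
Substitute the ansatz u = A y^{3} + B \sin{\left(y \right)} into the left-hand side.
Derivatives of the ansatz:
  u_yyy = 6 A - B \cos{\left(y \right)}
  u_xx = 0
Term by term:
  u_yyy = 6 A - B \cos{\left(y \right)}
  2·u_xx = 0
So the left-hand side equals
  6 A - B \cos{\left(y \right)}
This must equal f(x, y) = 12 - \cos{\left(y \right)} identically.
Matching coefficients of the independent functions:
  [constant term]:  6 A = 12
  [\cos{\left(y \right)}]:  - B = -1
Solving: A = 2, B = 1.
Check against the point condition:
  u(0, 1) = \sin{\left(1 \right)} + 2  ⟹  A + B \sin{\left(1 \right)} = \sin{\left(1 \right)} + 2  ✓
Hence u(x, y) = 2 y^{3} + \sin{\left(y \right)}.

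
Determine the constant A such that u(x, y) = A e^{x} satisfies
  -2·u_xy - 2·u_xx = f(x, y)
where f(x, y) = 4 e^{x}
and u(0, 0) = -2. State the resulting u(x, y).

Substitute the ansatz u = A e^{x} into the left-hand side.
Derivatives of the ansatz:
  u_xy = 0
  u_xx = A e^{x}
Term by term:
  -2·u_xy = 0
  -2·u_xx = - 2 A e^{x}
So the left-hand side equals
  - 2 A e^{x}
This must equal f(x, y) = 4 e^{x} identically.
Matching coefficients of the independent functions:
  [e^{x}]:  - 2 A = 4
Solving: A = -2.
Check against the point condition:
  u(0, 0) = -2  ⟹  A = -2  ✓
Hence u(x, y) = - 2 e^{x}.

Answer: u(x, y) = - 2 e^{x}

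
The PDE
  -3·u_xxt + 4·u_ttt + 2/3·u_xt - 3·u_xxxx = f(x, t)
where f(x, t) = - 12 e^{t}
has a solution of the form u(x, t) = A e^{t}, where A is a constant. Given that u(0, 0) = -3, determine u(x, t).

Answer: u(x, t) = - 3 e^{t}

Derivation:
Substitute the ansatz u = A e^{t} into the left-hand side.
Derivatives of the ansatz:
  u_xxt = 0
  u_ttt = A e^{t}
  u_xt = 0
  u_xxxx = 0
Term by term:
  -3·u_xxt = 0
  4·u_ttt = 4 A e^{t}
  2/3·u_xt = 0
  -3·u_xxxx = 0
So the left-hand side equals
  4 A e^{t}
This must equal f(x, t) = - 12 e^{t} identically.
Matching coefficients of the independent functions:
  [e^{t}]:  4 A = -12
Solving: A = -3.
Check against the point condition:
  u(0, 0) = -3  ⟹  A = -3  ✓
Hence u(x, t) = - 3 e^{t}.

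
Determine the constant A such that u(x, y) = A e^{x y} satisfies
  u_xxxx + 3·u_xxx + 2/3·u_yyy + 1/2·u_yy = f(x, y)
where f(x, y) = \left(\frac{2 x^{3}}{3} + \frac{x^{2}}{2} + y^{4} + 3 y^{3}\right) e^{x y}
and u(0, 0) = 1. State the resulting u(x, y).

Substitute the ansatz u = A e^{x y} into the left-hand side.
Derivatives of the ansatz:
  u_xxxx = A y^{4} e^{x y}
  u_xxx = A y^{3} e^{x y}
  u_yyy = A x^{3} e^{x y}
  u_yy = A x^{2} e^{x y}
Term by term:
  u_xxxx = A y^{4} e^{x y}
  3·u_xxx = 3 A y^{3} e^{x y}
  2/3·u_yyy = \frac{2 A x^{3} e^{x y}}{3}
  1/2·u_yy = \frac{A x^{2} e^{x y}}{2}
So the left-hand side equals
  \frac{2 A x^{3} e^{x y}}{3} + \frac{A x^{2} e^{x y}}{2} + A y^{4} e^{x y} + 3 A y^{3} e^{x y}
This must equal f(x, y) identically; expanded, f = \frac{2 x^{3} e^{x y}}{3} + \frac{x^{2} e^{x y}}{2} + y^{4} e^{x y} + 3 y^{3} e^{x y}.
Matching coefficients of the independent functions:
  [x^{2} e^{x y}]:  \frac{A}{2} = \frac{1}{2}
  [x^{3} e^{x y}]:  \frac{2 A}{3} = \frac{2}{3}
  [y^{3} e^{x y}]:  3 A = 3
  [y^{4} e^{x y}]:  A = 1
Solving: A = 1.
Check against the point condition:
  u(0, 0) = 1  ⟹  A = 1  ✓
Hence u(x, y) = e^{x y}.

Answer: u(x, y) = e^{x y}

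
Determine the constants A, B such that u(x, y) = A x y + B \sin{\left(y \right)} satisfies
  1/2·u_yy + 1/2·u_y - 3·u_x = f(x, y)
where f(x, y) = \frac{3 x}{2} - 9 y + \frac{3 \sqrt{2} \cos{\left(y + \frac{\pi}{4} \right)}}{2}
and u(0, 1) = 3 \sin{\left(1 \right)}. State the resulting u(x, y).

Substitute the ansatz u = A x y + B \sin{\left(y \right)} into the left-hand side.
Derivatives of the ansatz:
  u_yy = - B \sin{\left(y \right)}
  u_y = A x + B \cos{\left(y \right)}
  u_x = A y
Term by term:
  1/2·u_yy = - \frac{B \sin{\left(y \right)}}{2}
  1/2·u_y = \frac{A x}{2} + \frac{B \cos{\left(y \right)}}{2}
  -3·u_x = - 3 A y
So the left-hand side equals
  \frac{A x}{2} - 3 A y - \frac{B \sin{\left(y \right)}}{2} + \frac{B \cos{\left(y \right)}}{2}
This must equal f(x, y) identically; expanded, f = \frac{3 x}{2} - 9 y - \frac{3 \sin{\left(y \right)}}{2} + \frac{3 \cos{\left(y \right)}}{2}.
Matching coefficients of the independent functions:
  [x]:  \frac{A}{2} = \frac{3}{2}
  [y]:  - 3 A = -9
  [\sin{\left(y \right)}]:  - \frac{B}{2} = - \frac{3}{2}
  [\cos{\left(y \right)}]:  \frac{B}{2} = \frac{3}{2}
Solving: A = 3, B = 3.
Check against the point condition:
  u(0, 1) = 3 \sin{\left(1 \right)}  ⟹  B \sin{\left(1 \right)} = 3 \sin{\left(1 \right)}  ✓
Hence u(x, y) = 3 x y + 3 \sin{\left(y \right)}.

Answer: u(x, y) = 3 x y + 3 \sin{\left(y \right)}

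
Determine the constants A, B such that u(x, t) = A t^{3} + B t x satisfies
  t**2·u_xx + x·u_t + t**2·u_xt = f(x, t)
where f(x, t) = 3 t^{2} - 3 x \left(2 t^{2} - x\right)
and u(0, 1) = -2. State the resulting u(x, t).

Substitute the ansatz u = A t^{3} + B t x into the left-hand side.
Derivatives of the ansatz:
  u_xx = 0
  u_t = 3 A t^{2} + B x
  u_xt = B
Term by term:
  t**2·u_xx = 0
  x·u_t = 3 A t^{2} x + B x^{2}
  t**2·u_xt = B t^{2}
So the left-hand side equals
  3 A t^{2} x + B t^{2} + B x^{2}
This must equal f(x, t) identically; expanded, f = - 6 t^{2} x + 3 t^{2} + 3 x^{2}.
Matching coefficients of the independent functions:
  [t^{2}, x^{2}]:  B = 3
  [t^{2} x]:  3 A = -6
Solving: A = -2, B = 3.
Check against the point condition:
  u(0, 1) = -2  ⟹  A = -2  ✓
Hence u(x, t) = - 2 t^{3} + 3 t x.

Answer: u(x, t) = - 2 t^{3} + 3 t x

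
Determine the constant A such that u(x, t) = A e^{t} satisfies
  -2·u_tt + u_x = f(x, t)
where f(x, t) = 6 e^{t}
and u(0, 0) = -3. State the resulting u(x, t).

Substitute the ansatz u = A e^{t} into the left-hand side.
Derivatives of the ansatz:
  u_tt = A e^{t}
  u_x = 0
Term by term:
  -2·u_tt = - 2 A e^{t}
  u_x = 0
So the left-hand side equals
  - 2 A e^{t}
This must equal f(x, t) = 6 e^{t} identically.
Matching coefficients of the independent functions:
  [e^{t}]:  - 2 A = 6
Solving: A = -3.
Check against the point condition:
  u(0, 0) = -3  ⟹  A = -3  ✓
Hence u(x, t) = - 3 e^{t}.

Answer: u(x, t) = - 3 e^{t}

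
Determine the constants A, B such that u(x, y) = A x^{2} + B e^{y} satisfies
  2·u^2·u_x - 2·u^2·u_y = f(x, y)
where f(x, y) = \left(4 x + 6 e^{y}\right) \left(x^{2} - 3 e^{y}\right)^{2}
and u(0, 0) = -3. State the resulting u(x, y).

Substitute the ansatz u = A x^{2} + B e^{y} into the left-hand side.
Derivatives of the ansatz:
  u_x = 2 A x
  u_y = B e^{y}
Term by term:
  2·u^2·u_x = 4 A^{3} x^{5} + 8 A^{2} B x^{3} e^{y} + 4 A B^{2} x e^{2 y}
  -2·u^2·u_y = - 2 A^{2} B x^{4} e^{y} - 4 A B^{2} x^{2} e^{2 y} - 2 B^{3} e^{3 y}
So the left-hand side equals
  4 A^{3} x^{5} - 2 A^{2} B x^{4} e^{y} + 8 A^{2} B x^{3} e^{y} - 4 A B^{2} x^{2} e^{2 y} + 4 A B^{2} x e^{2 y} - 2 B^{3} e^{3 y}
This must equal f(x, y) identically; expanded, f = 4 x^{5} + 6 x^{4} e^{y} - 24 x^{3} e^{y} - 36 x^{2} e^{2 y} + 36 x e^{2 y} + 54 e^{3 y}.
Matching coefficients of the independent functions:
  [x^{5}]:  4 A^{3} = 4
  [x e^{2 y}]:  4 A B^{2} = 36
  [x^{2} e^{2 y}]:  - 4 A B^{2} = -36
  [x^{3} e^{y}]:  8 A^{2} B = -24
  [x^{4} e^{y}]:  - 2 A^{2} B = 6
  [e^{3 y}]:  - 2 B^{3} = 54
Solving: A = 1, B = -3.
Check against the point condition:
  u(0, 0) = -3  ⟹  B = -3  ✓
Hence u(x, y) = x^{2} - 3 e^{y}.

Answer: u(x, y) = x^{2} - 3 e^{y}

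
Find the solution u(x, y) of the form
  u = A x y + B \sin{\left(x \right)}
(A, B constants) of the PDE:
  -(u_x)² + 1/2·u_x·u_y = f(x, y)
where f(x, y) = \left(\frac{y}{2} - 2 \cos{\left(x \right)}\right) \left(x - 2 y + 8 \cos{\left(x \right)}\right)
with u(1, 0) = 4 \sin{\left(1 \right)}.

Answer: u(x, y) = - x y + 4 \sin{\left(x \right)}

Derivation:
Substitute the ansatz u = A x y + B \sin{\left(x \right)} into the left-hand side.
Derivatives of the ansatz:
  u_x = A y + B \cos{\left(x \right)}
  u_y = A x
Term by term:
  -(u_x)² = - A^{2} y^{2} - 2 A B y \cos{\left(x \right)} - B^{2} \cos^{2}{\left(x \right)}
  1/2·u_x·u_y = \frac{A^{2} x y}{2} + \frac{A B x \cos{\left(x \right)}}{2}
So the left-hand side equals
  \frac{A^{2} x y}{2} - A^{2} y^{2} + \frac{A B x \cos{\left(x \right)}}{2} - 2 A B y \cos{\left(x \right)} - B^{2} \cos^{2}{\left(x \right)}
This must equal f(x, y) identically; expanded, f = \frac{x y}{2} - 2 x \cos{\left(x \right)} - y^{2} + 8 y \cos{\left(x \right)} - 16 \cos^{2}{\left(x \right)}.
Matching coefficients of the independent functions:
  [y^{2}]:  - A^{2} = -1
  [x y]:  \frac{A^{2}}{2} = \frac{1}{2}
  [x \cos{\left(x \right)}]:  \frac{A B}{2} = -2
  [y \cos{\left(x \right)}]:  - 2 A B = 8
  [\cos^{2}{\left(x \right)}]:  - B^{2} = -16
These equations allow (A, B) = (-1, 4) or (1, -4).
Impose the point condition(s):
  u(1, 0) = 4 \sin{\left(1 \right)}  ⟹  B \sin{\left(1 \right)} = 4 \sin{\left(1 \right)}
Only A = -1, B = 4 satisfies everything.
Hence u(x, y) = - x y + 4 \sin{\left(x \right)}.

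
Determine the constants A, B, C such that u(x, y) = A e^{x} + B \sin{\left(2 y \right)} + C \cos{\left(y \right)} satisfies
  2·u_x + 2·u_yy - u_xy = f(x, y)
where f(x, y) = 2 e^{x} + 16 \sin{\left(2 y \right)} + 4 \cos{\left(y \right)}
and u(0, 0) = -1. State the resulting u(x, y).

Substitute the ansatz u = A e^{x} + B \sin{\left(2 y \right)} + C \cos{\left(y \right)} into the left-hand side.
Derivatives of the ansatz:
  u_x = A e^{x}
  u_yy = - 4 B \sin{\left(2 y \right)} - C \cos{\left(y \right)}
  u_xy = 0
Term by term:
  2·u_x = 2 A e^{x}
  2·u_yy = - 8 B \sin{\left(2 y \right)} - 2 C \cos{\left(y \right)}
  -u_xy = 0
So the left-hand side equals
  2 A e^{x} - 8 B \sin{\left(2 y \right)} - 2 C \cos{\left(y \right)}
This must equal f(x, y) = 2 e^{x} + 16 \sin{\left(2 y \right)} + 4 \cos{\left(y \right)} identically.
Matching coefficients of the independent functions:
  [e^{x}]:  2 A = 2
  [\sin{\left(2 y \right)}]:  - 8 B = 16
  [\cos{\left(y \right)}]:  - 2 C = 4
Solving: A = 1, B = -2, C = -2.
Check against the point condition:
  u(0, 0) = -1  ⟹  A + C = -1  ✓
Hence u(x, y) = e^{x} - 2 \sin{\left(2 y \right)} - 2 \cos{\left(y \right)}.

Answer: u(x, y) = e^{x} - 2 \sin{\left(2 y \right)} - 2 \cos{\left(y \right)}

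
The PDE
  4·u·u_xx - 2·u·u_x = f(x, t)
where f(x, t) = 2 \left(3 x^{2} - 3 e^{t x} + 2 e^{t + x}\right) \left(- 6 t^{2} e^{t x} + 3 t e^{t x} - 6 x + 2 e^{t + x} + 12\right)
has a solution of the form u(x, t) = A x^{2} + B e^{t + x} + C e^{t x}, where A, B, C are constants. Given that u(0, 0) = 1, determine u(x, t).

Substitute the ansatz u = A x^{2} + B e^{t + x} + C e^{t x} into the left-hand side.
Derivatives of the ansatz:
  u_xx = 2 A + B e^{t} e^{x} + C t^{2} e^{t x}
  u_x = 2 A x + B e^{t} e^{x} + C t e^{t x}
Term by term:
  4·u·u_xx = 8 A^{2} x^{2} + 4 A B x^{2} e^{t} e^{x} + 8 A B e^{t} e^{x} + 4 A C t^{2} x^{2} e^{t x} + 8 A C e^{t x} + 4 B^{2} e^{2 t} e^{2 x} + 4 B C t^{2} e^{t} e^{x} e^{t x} + 4 B C e^{t} e^{x} e^{t x} + 4 C^{2} t^{2} e^{2 t x}
  -2·u·u_x = - 4 A^{2} x^{3} - 2 A B x^{2} e^{t} e^{x} - 4 A B x e^{t} e^{x} - 2 A C t x^{2} e^{t x} - 4 A C x e^{t x} - 2 B^{2} e^{2 t} e^{2 x} - 2 B C t e^{t} e^{x} e^{t x} - 2 B C e^{t} e^{x} e^{t x} - 2 C^{2} t e^{2 t x}
So the left-hand side equals
  - 4 A^{2} x^{3} + 8 A^{2} x^{2} + 2 A B x^{2} e^{t} e^{x} - 4 A B x e^{t} e^{x} + 8 A B e^{t} e^{x} + 4 A C t^{2} x^{2} e^{t x} - 2 A C t x^{2} e^{t x} - 4 A C x e^{t x} + 8 A C e^{t x} + 2 B^{2} e^{2 t} e^{2 x} + 4 B C t^{2} e^{t} e^{x} e^{t x} - 2 B C t e^{t} e^{x} e^{t x} + 2 B C e^{t} e^{x} e^{t x} + 4 C^{2} t^{2} e^{2 t x} - 2 C^{2} t e^{2 t x}
This must equal f(x, t) identically; expanded, f = - 36 t^{2} x^{2} e^{t x} - 24 t^{2} e^{t} e^{x} e^{t x} + 36 t^{2} e^{2 t x} + 18 t x^{2} e^{t x} + 12 t e^{t} e^{x} e^{t x} - 18 t e^{2 t x} - 36 x^{3} + 12 x^{2} e^{t} e^{x} + 72 x^{2} - 24 x e^{t} e^{x} + 36 x e^{t x} + 8 e^{2 t} e^{2 x} - 12 e^{t} e^{x} e^{t x} + 48 e^{t} e^{x} - 72 e^{t x}.
Matching coefficients of the independent functions:
(each divided by its leading coefficient; functions giving the same equation are listed together)
  [x^{2}, x^{3}]:  A^{2} - 9 = 0
  [t e^{2 t x}, t^{2} e^{2 t x}]:  C^{2} - 9 = 0
  [x e^{t x}, t x^{2} e^{t x}, t^{2} x^{2} e^{t x}, …]:  A C + 9 = 0
  [e^{t} e^{x}, x e^{t} e^{x}, x^{2} e^{t} e^{x}]:  A B - 6 = 0
  [e^{2 t} e^{2 x}]:  B^{2} - 4 = 0
  [e^{t} e^{x} e^{t x}, t e^{t} e^{x} e^{t x}, t^{2} e^{t} e^{x} e^{t x}]:  B C + 6 = 0
These equations allow (A, B, C) = (-3, -2, 3) or (3, 2, -3).
Impose the point condition(s):
  u(0, 0) = 1  ⟹  B + C = 1
Only A = -3, B = -2, C = 3 satisfies everything.
Hence u(x, t) = - 3 x^{2} + 3 e^{t x} - 2 e^{t + x}.

Answer: u(x, t) = - 3 x^{2} + 3 e^{t x} - 2 e^{t + x}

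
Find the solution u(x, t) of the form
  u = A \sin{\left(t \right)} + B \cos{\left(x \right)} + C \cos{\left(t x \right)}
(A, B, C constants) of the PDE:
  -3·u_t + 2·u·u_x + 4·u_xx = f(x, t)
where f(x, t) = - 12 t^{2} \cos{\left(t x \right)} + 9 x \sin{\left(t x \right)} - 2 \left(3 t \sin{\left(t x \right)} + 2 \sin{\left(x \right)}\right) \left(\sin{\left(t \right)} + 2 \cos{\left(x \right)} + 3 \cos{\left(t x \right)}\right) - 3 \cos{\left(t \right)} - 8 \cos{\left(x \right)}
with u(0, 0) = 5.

Substitute the ansatz u = A \sin{\left(t \right)} + B \cos{\left(x \right)} + C \cos{\left(t x \right)} into the left-hand side.
Derivatives of the ansatz:
  u_t = A \cos{\left(t \right)} - C x \sin{\left(t x \right)}
  u_x = - B \sin{\left(x \right)} - C t \sin{\left(t x \right)}
  u_xx = - B \cos{\left(x \right)} - C t^{2} \cos{\left(t x \right)}
Term by term:
  -3·u_t = - 3 A \cos{\left(t \right)} + 3 C x \sin{\left(t x \right)}
  2·u·u_x = - 2 A B \sin{\left(t \right)} \sin{\left(x \right)} - 2 A C t \sin{\left(t \right)} \sin{\left(t x \right)} - 2 B^{2} \sin{\left(x \right)} \cos{\left(x \right)} - 2 B C t \sin{\left(t x \right)} \cos{\left(x \right)} - 2 B C \sin{\left(x \right)} \cos{\left(t x \right)} - 2 C^{2} t \sin{\left(t x \right)} \cos{\left(t x \right)}
  4·u_xx = - 4 B \cos{\left(x \right)} - 4 C t^{2} \cos{\left(t x \right)}
So the left-hand side equals
  - 2 A B \sin{\left(t \right)} \sin{\left(x \right)} - 2 A C t \sin{\left(t \right)} \sin{\left(t x \right)} - 3 A \cos{\left(t \right)} - 2 B^{2} \sin{\left(x \right)} \cos{\left(x \right)} - 2 B C t \sin{\left(t x \right)} \cos{\left(x \right)} - 2 B C \sin{\left(x \right)} \cos{\left(t x \right)} - 4 B \cos{\left(x \right)} - 2 C^{2} t \sin{\left(t x \right)} \cos{\left(t x \right)} - 4 C t^{2} \cos{\left(t x \right)} + 3 C x \sin{\left(t x \right)}
This must equal f(x, t) identically; expanded, f = - 12 t^{2} \cos{\left(t x \right)} - 6 t \sin{\left(t \right)} \sin{\left(t x \right)} - 12 t \sin{\left(t x \right)} \cos{\left(x \right)} - 18 t \sin{\left(t x \right)} \cos{\left(t x \right)} + 9 x \sin{\left(t x \right)} - 4 \sin{\left(t \right)} \sin{\left(x \right)} - 8 \sin{\left(x \right)} \cos{\left(x \right)} - 12 \sin{\left(x \right)} \cos{\left(t x \right)} - 3 \cos{\left(t \right)} - 8 \cos{\left(x \right)}.
Matching coefficients of the independent functions:
  [t^{2} \cos{\left(t x \right)}]:  - 4 C = -12
  [x \sin{\left(t x \right)}]:  3 C = 9
  [\sin{\left(t \right)} \sin{\left(x \right)}]:  - 2 A B = -4
  [\sin{\left(x \right)} \cos{\left(x \right)}]:  - 2 B^{2} = -8
  [\sin{\left(x \right)} \cos{\left(t x \right)}, t \sin{\left(t x \right)} \cos{\left(x \right)}]:  - 2 B C = -12
  [t \sin{\left(t \right)} \sin{\left(t x \right)}]:  - 2 A C = -6
  [t \sin{\left(t x \right)} \cos{\left(t x \right)}]:  - 2 C^{2} = -18
  [\cos{\left(t \right)}]:  - 3 A = -3
  [\cos{\left(x \right)}]:  - 4 B = -8
Solving: A = 1, B = 2, C = 3.
Check against the point condition:
  u(0, 0) = 5  ⟹  B + C = 5  ✓
Hence u(x, t) = \sin{\left(t \right)} + 2 \cos{\left(x \right)} + 3 \cos{\left(t x \right)}.

Answer: u(x, t) = \sin{\left(t \right)} + 2 \cos{\left(x \right)} + 3 \cos{\left(t x \right)}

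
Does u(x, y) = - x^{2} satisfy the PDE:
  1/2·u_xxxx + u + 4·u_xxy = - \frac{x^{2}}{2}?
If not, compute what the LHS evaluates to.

Answer: No, the LHS evaluates to - x^{2}

Derivation:
Evaluate each term of the left-hand side for u = - x^{2}.
Derivatives:
  u_xxxx = 0
  u_xxy = 0
Terms:
  1/2·u_xxxx = 0
  u = - x^{2}
  4·u_xxy = 0
Sum: LHS = - x^{2}
Given right-hand side: - \frac{x^{2}}{2}. Difference LHS − RHS = - \frac{x^{2}}{2} ≠ 0, so u is not a solution.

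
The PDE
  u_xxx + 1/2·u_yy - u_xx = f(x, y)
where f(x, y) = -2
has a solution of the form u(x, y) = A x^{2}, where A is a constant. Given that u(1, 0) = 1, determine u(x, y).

Substitute the ansatz u = A x^{2} into the left-hand side.
Derivatives of the ansatz:
  u_xxx = 0
  u_yy = 0
  u_xx = 2 A
Term by term:
  u_xxx = 0
  1/2·u_yy = 0
  -u_xx = - 2 A
So the left-hand side equals
  - 2 A
This must equal f(x, y) = -2 identically.
Matching coefficients of the independent functions:
  [constant term]:  - 2 A = -2
Solving: A = 1.
Check against the point condition:
  u(1, 0) = 1  ⟹  A = 1  ✓
Hence u(x, y) = x^{2}.

Answer: u(x, y) = x^{2}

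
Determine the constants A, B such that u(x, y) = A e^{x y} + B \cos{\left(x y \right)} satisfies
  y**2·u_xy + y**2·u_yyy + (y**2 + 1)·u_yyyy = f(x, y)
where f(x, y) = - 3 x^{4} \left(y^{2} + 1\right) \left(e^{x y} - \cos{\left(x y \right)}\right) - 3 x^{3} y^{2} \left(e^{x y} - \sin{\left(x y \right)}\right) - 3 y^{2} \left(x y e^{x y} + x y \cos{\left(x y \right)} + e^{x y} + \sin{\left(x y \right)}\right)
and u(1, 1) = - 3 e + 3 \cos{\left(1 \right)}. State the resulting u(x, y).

Substitute the ansatz u = A e^{x y} + B \cos{\left(x y \right)} into the left-hand side.
Derivatives of the ansatz:
  u_xy = A x y e^{x y} + A e^{x y} - B x y \cos{\left(x y \right)} - B \sin{\left(x y \right)}
  u_yyy = A x^{3} e^{x y} + B x^{3} \sin{\left(x y \right)}
  u_yyyy = A x^{4} e^{x y} + B x^{4} \cos{\left(x y \right)}
Term by term:
  y**2·u_xy = A x y^{3} e^{x y} + A y^{2} e^{x y} - B x y^{3} \cos{\left(x y \right)} - B y^{2} \sin{\left(x y \right)}
  y**2·u_yyy = A x^{3} y^{2} e^{x y} + B x^{3} y^{2} \sin{\left(x y \right)}
  (y**2 + 1)·u_yyyy = A x^{4} y^{2} e^{x y} + A x^{4} e^{x y} + B x^{4} y^{2} \cos{\left(x y \right)} + B x^{4} \cos{\left(x y \right)}
So the left-hand side equals
  A x^{4} y^{2} e^{x y} + A x^{4} e^{x y} + A x^{3} y^{2} e^{x y} + A x y^{3} e^{x y} + A y^{2} e^{x y} + B x^{4} y^{2} \cos{\left(x y \right)} + B x^{4} \cos{\left(x y \right)} + B x^{3} y^{2} \sin{\left(x y \right)} - B x y^{3} \cos{\left(x y \right)} - B y^{2} \sin{\left(x y \right)}
This must equal f(x, y) identically; expanded, f = - 3 x^{4} y^{2} e^{x y} + 3 x^{4} y^{2} \cos{\left(x y \right)} - 3 x^{4} e^{x y} + 3 x^{4} \cos{\left(x y \right)} - 3 x^{3} y^{2} e^{x y} + 3 x^{3} y^{2} \sin{\left(x y \right)} - 3 x y^{3} e^{x y} - 3 x y^{3} \cos{\left(x y \right)} - 3 y^{2} e^{x y} - 3 y^{2} \sin{\left(x y \right)}.
Matching coefficients of the independent functions:
  [x^{4} e^{x y}, y^{2} e^{x y}, x y^{3} e^{x y}, x^{3} y^{2} e^{x y}, …]:  A = -3
  [x^{4} \cos{\left(x y \right)}, x^{3} y^{2} \sin{\left(x y \right)}, x^{4} y^{2} \cos{\left(x y \right)}]:  B = 3
  [y^{2} \sin{\left(x y \right)}, x y^{3} \cos{\left(x y \right)}]:  - B = -3
Solving: A = -3, B = 3.
Check against the point condition:
  u(1, 1) = - 3 e + 3 \cos{\left(1 \right)}  ⟹  e A + B \cos{\left(1 \right)} = - 3 e + 3 \cos{\left(1 \right)}  ✓
Hence u(x, y) = - 3 e^{x y} + 3 \cos{\left(x y \right)}.

Answer: u(x, y) = - 3 e^{x y} + 3 \cos{\left(x y \right)}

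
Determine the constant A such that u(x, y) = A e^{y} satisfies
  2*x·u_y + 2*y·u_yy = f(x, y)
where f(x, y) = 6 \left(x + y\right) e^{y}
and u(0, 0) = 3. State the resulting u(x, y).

Answer: u(x, y) = 3 e^{y}

Derivation:
Substitute the ansatz u = A e^{y} into the left-hand side.
Derivatives of the ansatz:
  u_y = A e^{y}
  u_yy = A e^{y}
Term by term:
  2*x·u_y = 2 A x e^{y}
  2*y·u_yy = 2 A y e^{y}
So the left-hand side equals
  2 A x e^{y} + 2 A y e^{y}
This must equal f(x, y) identically; expanded, f = 6 x e^{y} + 6 y e^{y}.
Matching coefficients of the independent functions:
  [x e^{y}, y e^{y}]:  2 A = 6
Solving: A = 3.
Check against the point condition:
  u(0, 0) = 3  ⟹  A = 3  ✓
Hence u(x, y) = 3 e^{y}.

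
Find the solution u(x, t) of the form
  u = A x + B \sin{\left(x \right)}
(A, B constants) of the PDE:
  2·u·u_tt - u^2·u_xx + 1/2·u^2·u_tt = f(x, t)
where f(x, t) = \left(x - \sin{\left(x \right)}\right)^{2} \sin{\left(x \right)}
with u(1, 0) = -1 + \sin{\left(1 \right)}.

Answer: u(x, t) = - x + \sin{\left(x \right)}

Derivation:
Substitute the ansatz u = A x + B \sin{\left(x \right)} into the left-hand side.
Derivatives of the ansatz:
  u_tt = 0
  u_xx = - B \sin{\left(x \right)}
Term by term:
  2·u·u_tt = 0
  -u^2·u_xx = A^{2} B x^{2} \sin{\left(x \right)} + 2 A B^{2} x \sin^{2}{\left(x \right)} + B^{3} \sin^{3}{\left(x \right)}
  1/2·u^2·u_tt = 0
So the left-hand side equals
  A^{2} B x^{2} \sin{\left(x \right)} + 2 A B^{2} x \sin^{2}{\left(x \right)} + B^{3} \sin^{3}{\left(x \right)}
This must equal f(x, t) identically; expanded, f = x^{2} \sin{\left(x \right)} - 2 x \sin^{2}{\left(x \right)} + \sin^{3}{\left(x \right)}.
Matching coefficients of the independent functions:
  [x \sin^{2}{\left(x \right)}]:  2 A B^{2} = -2
  [x^{2} \sin{\left(x \right)}]:  A^{2} B = 1
  [\sin^{3}{\left(x \right)}]:  B^{3} = 1
Solving: A = -1, B = 1.
Check against the point condition:
  u(1, 0) = -1 + \sin{\left(1 \right)}  ⟹  A + B \sin{\left(1 \right)} = -1 + \sin{\left(1 \right)}  ✓
Hence u(x, t) = - x + \sin{\left(x \right)}.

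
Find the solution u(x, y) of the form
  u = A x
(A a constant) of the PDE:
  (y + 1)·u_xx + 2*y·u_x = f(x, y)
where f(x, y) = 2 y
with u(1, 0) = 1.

Substitute the ansatz u = A x into the left-hand side.
Derivatives of the ansatz:
  u_xx = 0
  u_x = A
Term by term:
  (y + 1)·u_xx = 0
  2*y·u_x = 2 A y
So the left-hand side equals
  2 A y
This must equal f(x, y) = 2 y identically.
Matching coefficients of the independent functions:
  [y]:  2 A = 2
Solving: A = 1.
Check against the point condition:
  u(1, 0) = 1  ⟹  A = 1  ✓
Hence u(x, y) = x.

Answer: u(x, y) = x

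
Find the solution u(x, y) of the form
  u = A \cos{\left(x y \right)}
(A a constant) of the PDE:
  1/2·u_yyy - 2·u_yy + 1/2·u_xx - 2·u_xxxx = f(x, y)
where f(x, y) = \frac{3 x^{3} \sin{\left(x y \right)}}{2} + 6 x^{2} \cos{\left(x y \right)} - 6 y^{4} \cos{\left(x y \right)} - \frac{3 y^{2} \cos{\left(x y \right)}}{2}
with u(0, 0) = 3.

Substitute the ansatz u = A \cos{\left(x y \right)} into the left-hand side.
Derivatives of the ansatz:
  u_yyy = A x^{3} \sin{\left(x y \right)}
  u_yy = - A x^{2} \cos{\left(x y \right)}
  u_xx = - A y^{2} \cos{\left(x y \right)}
  u_xxxx = A y^{4} \cos{\left(x y \right)}
Term by term:
  1/2·u_yyy = \frac{A x^{3} \sin{\left(x y \right)}}{2}
  -2·u_yy = 2 A x^{2} \cos{\left(x y \right)}
  1/2·u_xx = - \frac{A y^{2} \cos{\left(x y \right)}}{2}
  -2·u_xxxx = - 2 A y^{4} \cos{\left(x y \right)}
So the left-hand side equals
  \frac{A x^{3} \sin{\left(x y \right)}}{2} + 2 A x^{2} \cos{\left(x y \right)} - 2 A y^{4} \cos{\left(x y \right)} - \frac{A y^{2} \cos{\left(x y \right)}}{2}
This must equal f(x, y) = \frac{3 x^{3} \sin{\left(x y \right)}}{2} + 6 x^{2} \cos{\left(x y \right)} - 6 y^{4} \cos{\left(x y \right)} - \frac{3 y^{2} \cos{\left(x y \right)}}{2} identically.
Matching coefficients of the independent functions:
  [x^{2} \cos{\left(x y \right)}]:  2 A = 6
  [x^{3} \sin{\left(x y \right)}]:  \frac{A}{2} = \frac{3}{2}
  [y^{2} \cos{\left(x y \right)}]:  - \frac{A}{2} = - \frac{3}{2}
  [y^{4} \cos{\left(x y \right)}]:  - 2 A = -6
Solving: A = 3.
Check against the point condition:
  u(0, 0) = 3  ⟹  A = 3  ✓
Hence u(x, y) = 3 \cos{\left(x y \right)}.

Answer: u(x, y) = 3 \cos{\left(x y \right)}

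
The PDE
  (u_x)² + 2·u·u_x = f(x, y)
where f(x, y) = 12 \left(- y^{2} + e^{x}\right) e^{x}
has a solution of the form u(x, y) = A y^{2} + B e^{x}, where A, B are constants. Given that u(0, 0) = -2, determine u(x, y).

Answer: u(x, y) = 3 y^{2} - 2 e^{x}

Derivation:
Substitute the ansatz u = A y^{2} + B e^{x} into the left-hand side.
Derivatives of the ansatz:
  u_x = B e^{x}
Term by term:
  (u_x)² = B^{2} e^{2 x}
  2·u·u_x = 2 A B y^{2} e^{x} + 2 B^{2} e^{2 x}
So the left-hand side equals
  2 A B y^{2} e^{x} + 3 B^{2} e^{2 x}
This must equal f(x, y) identically; expanded, f = - 12 y^{2} e^{x} + 12 e^{2 x}.
Matching coefficients of the independent functions:
  [y^{2} e^{x}]:  2 A B = -12
  [e^{2 x}]:  3 B^{2} = 12
These equations allow (A, B) = (-3, 2) or (3, -2).
Impose the point condition(s):
  u(0, 0) = -2  ⟹  B = -2
Only A = 3, B = -2 satisfies everything.
Hence u(x, y) = 3 y^{2} - 2 e^{x}.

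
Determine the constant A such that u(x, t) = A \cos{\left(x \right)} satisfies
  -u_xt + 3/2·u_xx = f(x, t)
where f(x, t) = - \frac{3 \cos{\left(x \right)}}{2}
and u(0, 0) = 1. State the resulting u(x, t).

Substitute the ansatz u = A \cos{\left(x \right)} into the left-hand side.
Derivatives of the ansatz:
  u_xt = 0
  u_xx = - A \cos{\left(x \right)}
Term by term:
  -u_xt = 0
  3/2·u_xx = - \frac{3 A \cos{\left(x \right)}}{2}
So the left-hand side equals
  - \frac{3 A \cos{\left(x \right)}}{2}
This must equal f(x, t) = - \frac{3 \cos{\left(x \right)}}{2} identically.
Matching coefficients of the independent functions:
  [\cos{\left(x \right)}]:  - \frac{3 A}{2} = - \frac{3}{2}
Solving: A = 1.
Check against the point condition:
  u(0, 0) = 1  ⟹  A = 1  ✓
Hence u(x, t) = \cos{\left(x \right)}.

Answer: u(x, t) = \cos{\left(x \right)}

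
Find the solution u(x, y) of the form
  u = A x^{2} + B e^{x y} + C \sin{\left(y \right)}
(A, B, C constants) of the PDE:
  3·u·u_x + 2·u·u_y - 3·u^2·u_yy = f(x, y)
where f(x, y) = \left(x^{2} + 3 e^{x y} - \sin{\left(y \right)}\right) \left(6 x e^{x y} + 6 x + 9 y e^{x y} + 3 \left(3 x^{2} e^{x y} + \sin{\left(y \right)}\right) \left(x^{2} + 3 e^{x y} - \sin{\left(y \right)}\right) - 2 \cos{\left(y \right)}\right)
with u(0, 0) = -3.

Substitute the ansatz u = A x^{2} + B e^{x y} + C \sin{\left(y \right)} into the left-hand side.
Derivatives of the ansatz:
  u_x = 2 A x + B y e^{x y}
  u_y = B x e^{x y} + C \cos{\left(y \right)}
  u_yy = B x^{2} e^{x y} - C \sin{\left(y \right)}
Term by term:
  3·u·u_x = 6 A^{2} x^{3} + 3 A B x^{2} y e^{x y} + 6 A B x e^{x y} + 6 A C x \sin{\left(y \right)} + 3 B^{2} y e^{2 x y} + 3 B C y e^{x y} \sin{\left(y \right)}
  2·u·u_y = 2 A B x^{3} e^{x y} + 2 A C x^{2} \cos{\left(y \right)} + 2 B^{2} x e^{2 x y} + 2 B C x e^{x y} \sin{\left(y \right)} + 2 B C e^{x y} \cos{\left(y \right)} + 2 C^{2} \sin{\left(y \right)} \cos{\left(y \right)}
  -3·u^2·u_yy = - 3 A^{2} B x^{6} e^{x y} + 3 A^{2} C x^{4} \sin{\left(y \right)} - 6 A B^{2} x^{4} e^{2 x y} - 6 A B C x^{4} e^{x y} \sin{\left(y \right)} + 6 A B C x^{2} e^{x y} \sin{\left(y \right)} + 6 A C^{2} x^{2} \sin^{2}{\left(y \right)} - 3 B^{3} x^{2} e^{3 x y} - 6 B^{2} C x^{2} e^{2 x y} \sin{\left(y \right)} + 3 B^{2} C e^{2 x y} \sin{\left(y \right)} - 3 B C^{2} x^{2} e^{x y} \sin^{2}{\left(y \right)} + 6 B C^{2} e^{x y} \sin^{2}{\left(y \right)} + 3 C^{3} \sin^{3}{\left(y \right)}
So the left-hand side equals
  - 3 A^{2} B x^{6} e^{x y} + 3 A^{2} C x^{4} \sin{\left(y \right)} + 6 A^{2} x^{3} - 6 A B^{2} x^{4} e^{2 x y} - 6 A B C x^{4} e^{x y} \sin{\left(y \right)} + 6 A B C x^{2} e^{x y} \sin{\left(y \right)} + 2 A B x^{3} e^{x y} + 3 A B x^{2} y e^{x y} + 6 A B x e^{x y} + 6 A C^{2} x^{2} \sin^{2}{\left(y \right)} + 2 A C x^{2} \cos{\left(y \right)} + 6 A C x \sin{\left(y \right)} - 3 B^{3} x^{2} e^{3 x y} - 6 B^{2} C x^{2} e^{2 x y} \sin{\left(y \right)} + 3 B^{2} C e^{2 x y} \sin{\left(y \right)} + 2 B^{2} x e^{2 x y} + 3 B^{2} y e^{2 x y} - 3 B C^{2} x^{2} e^{x y} \sin^{2}{\left(y \right)} + 6 B C^{2} e^{x y} \sin^{2}{\left(y \right)} + 2 B C x e^{x y} \sin{\left(y \right)} + 3 B C y e^{x y} \sin{\left(y \right)} + 2 B C e^{x y} \cos{\left(y \right)} + 3 C^{3} \sin^{3}{\left(y \right)} + 2 C^{2} \sin{\left(y \right)} \cos{\left(y \right)}
This must equal f(x, y) identically; expanded, f = 9 x^{6} e^{x y} + 54 x^{4} e^{2 x y} - 18 x^{4} e^{x y} \sin{\left(y \right)} + 3 x^{4} \sin{\left(y \right)} + 6 x^{3} e^{x y} + 6 x^{3} + 9 x^{2} y e^{x y} + 81 x^{2} e^{3 x y} - 54 x^{2} e^{2 x y} \sin{\left(y \right)} + 9 x^{2} e^{x y} \sin^{2}{\left(y \right)} + 18 x^{2} e^{x y} \sin{\left(y \right)} - 6 x^{2} \sin^{2}{\left(y \right)} - 2 x^{2} \cos{\left(y \right)} + 18 x e^{2 x y} - 6 x e^{x y} \sin{\left(y \right)} + 18 x e^{x y} - 6 x \sin{\left(y \right)} + 27 y e^{2 x y} - 9 y e^{x y} \sin{\left(y \right)} + 27 e^{2 x y} \sin{\left(y \right)} - 18 e^{x y} \sin^{2}{\left(y \right)} - 6 e^{x y} \cos{\left(y \right)} + 3 \sin^{3}{\left(y \right)} + 2 \sin{\left(y \right)} \cos{\left(y \right)}.
Matching coefficients of the independent functions:
(each divided by its leading coefficient; functions giving the same equation are listed together)
  [x^{3}]:  A^{2} - 1 = 0
  [x e^{x y}, x^{3} e^{x y}, x^{2} y e^{x y}]:  A B - 3 = 0
  [x e^{2 x y}, y e^{2 x y}]:  B^{2} - 9 = 0
  [x \sin{\left(y \right)}, x^{2} \cos{\left(y \right)}]:  A C + 1 = 0
  [x^{2} e^{3 x y}]:  B^{3} + 27 = 0
  [x^{2} \sin^{2}{\left(y \right)}]:  A C^{2} + 1 = 0
  [x^{4} e^{2 x y}]:  A B^{2} + 9 = 0
  [x^{4} \sin{\left(y \right)}]:  A^{2} C - 1 = 0
  [x^{6} e^{x y}]:  A^{2} B + 3 = 0
  [e^{x y} \sin^{2}{\left(y \right)}, x^{2} e^{x y} \sin^{2}{\left(y \right)}]:  B C^{2} + 3 = 0
  [e^{x y} \cos{\left(y \right)}, x e^{x y} \sin{\left(y \right)}, y e^{x y} \sin{\left(y \right)}]:  B C + 3 = 0
  [e^{2 x y} \sin{\left(y \right)}, x^{2} e^{2 x y} \sin{\left(y \right)}]:  B^{2} C - 9 = 0
  [\sin{\left(y \right)} \cos{\left(y \right)}]:  C^{2} - 1 = 0
  [x^{2} e^{x y} \sin{\left(y \right)}, x^{4} e^{x y} \sin{\left(y \right)}]:  A B C - 3 = 0
  [\sin^{3}{\left(y \right)}]:  C^{3} - 1 = 0
Solving: A = -1, B = -3, C = 1.
Check against the point condition:
  u(0, 0) = -3  ⟹  B = -3  ✓
Hence u(x, y) = - x^{2} - 3 e^{x y} + \sin{\left(y \right)}.

Answer: u(x, y) = - x^{2} - 3 e^{x y} + \sin{\left(y \right)}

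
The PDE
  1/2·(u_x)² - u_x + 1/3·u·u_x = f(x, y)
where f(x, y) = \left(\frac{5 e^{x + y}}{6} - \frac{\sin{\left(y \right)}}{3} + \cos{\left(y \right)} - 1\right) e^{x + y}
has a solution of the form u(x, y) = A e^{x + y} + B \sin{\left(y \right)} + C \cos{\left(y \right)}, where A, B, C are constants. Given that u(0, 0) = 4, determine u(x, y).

Answer: u(x, y) = e^{x + y} - \sin{\left(y \right)} + 3 \cos{\left(y \right)}

Derivation:
Substitute the ansatz u = A e^{x + y} + B \sin{\left(y \right)} + C \cos{\left(y \right)} into the left-hand side.
Derivatives of the ansatz:
  u_x = A e^{x} e^{y}
Term by term:
  1/2·(u_x)² = \frac{A^{2} e^{2 x} e^{2 y}}{2}
  -u_x = - A e^{x} e^{y}
  1/3·u·u_x = \frac{A^{2} e^{2 x} e^{2 y}}{3} + \frac{A B e^{x} e^{y} \sin{\left(y \right)}}{3} + \frac{A C e^{x} e^{y} \cos{\left(y \right)}}{3}
So the left-hand side equals
  \frac{5 A^{2} e^{2 x} e^{2 y}}{6} + \frac{A B e^{x} e^{y} \sin{\left(y \right)}}{3} + \frac{A C e^{x} e^{y} \cos{\left(y \right)}}{3} - A e^{x} e^{y}
This must equal f(x, y) identically; expanded, f = \frac{5 e^{2 x} e^{2 y}}{6} - \frac{e^{x} e^{y} \sin{\left(y \right)}}{3} + e^{x} e^{y} \cos{\left(y \right)} - e^{x} e^{y}.
Matching coefficients of the independent functions:
  [e^{x} e^{y}]:  - A = -1
  [e^{2 x} e^{2 y}]:  \frac{5 A^{2}}{6} = \frac{5}{6}
  [e^{x} e^{y} \sin{\left(y \right)}]:  \frac{A B}{3} = - \frac{1}{3}
  [e^{x} e^{y} \cos{\left(y \right)}]:  \frac{A C}{3} = 1
Solving: A = 1, B = -1, C = 3.
Check against the point condition:
  u(0, 0) = 4  ⟹  A + C = 4  ✓
Hence u(x, y) = e^{x + y} - \sin{\left(y \right)} + 3 \cos{\left(y \right)}.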